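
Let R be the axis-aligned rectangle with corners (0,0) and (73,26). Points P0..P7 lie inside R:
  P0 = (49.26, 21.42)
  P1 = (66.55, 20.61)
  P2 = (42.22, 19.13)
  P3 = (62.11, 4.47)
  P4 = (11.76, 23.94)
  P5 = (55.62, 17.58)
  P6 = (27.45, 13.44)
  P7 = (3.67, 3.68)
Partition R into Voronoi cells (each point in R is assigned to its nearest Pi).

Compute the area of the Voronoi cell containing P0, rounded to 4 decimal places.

1. box [0,73]×[0,26]: [(0, 0) (73, 0) (73, 26) (0, 26)]
2. ⊥bis P0·P1 via (57.905,21.015): [(0, 0) (56.9205, 0) (58.1385, 26) (0, 26)]  |A|=1495.7674
3. ⊥bis P0·P2 via (45.74,20.275): [(52.3351, 0) (56.9205, 0) (58.1385, 26) (43.8777, 26)]  |A|=244.9999
4. ⊥bis P0·P3 via (55.685,12.945): [(49.62, 8.347) (57.5948, 14.3928) (58.1385, 26) (43.8777, 26)]  |A|=170.5113
5. ⊥bis P0·P4 via (30.51,22.68): [(49.62, 8.347) (57.5948, 14.3928) (58.1385, 26) (43.8777, 26)]  |A|=170.5113
6. ⊥bis P0·P5 via (52.44,19.5): [(48.2497, 12.5597) (56.3645, 26) (43.8777, 26)]  |A|=83.9128
7. ⊥bis P0·P6 via (38.355,17.43): [(48.2497, 12.5597) (56.3645, 26) (43.8777, 26)]  |A|=83.9128
8. ⊥bis P0·P7 via (26.465,12.55): [(48.2497, 12.5597) (56.3645, 26) (43.8777, 26)]  |A|=83.9128
9. canonical 3-gon: [(48.2497, 12.5597) (56.3645, 26) (43.8777, 26)]
10. shoelace: 83.9128

Area of P0's cell: 83.9128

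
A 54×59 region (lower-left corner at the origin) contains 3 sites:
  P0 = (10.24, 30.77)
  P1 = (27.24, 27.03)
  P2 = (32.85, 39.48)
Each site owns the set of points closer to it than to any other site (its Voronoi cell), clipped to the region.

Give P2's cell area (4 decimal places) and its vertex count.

Area of P2's cell: 1057.4607 (4 vertices)

1. box [0,54]×[0,59]: [(0, 0) (54, 0) (54, 59) (0, 59)]
2. ⊥bis P2·P0 via (21.545,35.125): [(35.0761, 0) (54, 0) (54, 59) (12.3477, 59)]  |A|=1786.9975
3. ⊥bis P2·P1 via (30.045,33.255): [(20.6313, 37.4968) (54, 22.4608) (54, 59) (12.3477, 59)]  |A|=1057.4607
4. canonical 4-gon: [(20.6313, 37.4968) (54, 22.4608) (54, 59) (12.3477, 59)]
5. shoelace: 1057.4607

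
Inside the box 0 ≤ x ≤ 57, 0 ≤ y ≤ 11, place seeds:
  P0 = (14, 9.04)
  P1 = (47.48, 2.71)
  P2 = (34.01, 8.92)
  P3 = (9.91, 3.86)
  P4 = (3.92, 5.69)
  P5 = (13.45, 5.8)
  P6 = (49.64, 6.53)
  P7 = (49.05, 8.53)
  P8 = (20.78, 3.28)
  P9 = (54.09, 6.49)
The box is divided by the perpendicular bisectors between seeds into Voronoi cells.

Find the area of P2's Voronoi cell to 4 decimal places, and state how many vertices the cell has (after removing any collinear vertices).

1. box [0,57]×[0,11]: [(0, 0) (57, 0) (57, 11) (0, 11)]
2. ⊥bis P2·P0 via (24.005,8.98): [(23.9511, 0) (57, 0) (57, 11) (24.0171, 11)]  |A|=363.1746
3. ⊥bis P2·P1 via (40.745,5.815): [(23.9511, 0) (38.0641, 0) (43.1354, 11) (24.0171, 11)]  |A|=182.7721
4. ⊥bis P2·P3 via (21.96,6.39): [(23.9511, 0) (38.0641, 0) (43.1354, 11) (24.0171, 11)]  |A|=182.7721
5. ⊥bis P2·P4 via (18.965,7.305): [(23.9511, 0) (38.0641, 0) (43.1354, 11) (24.0171, 11)]  |A|=182.7721
6. ⊥bis P2·P5 via (23.73,7.36): [(23.9852, 5.6783) (24.8469, 0) (38.0641, 0) (43.1354, 11) (24.0171, 11)]  |A|=180.229
7. ⊥bis P2·P6 via (41.825,7.725): [(23.9852, 5.6783) (24.8469, 0) (38.0641, 0) (41.924, 8.3723) (42.3258, 11) (24.0171, 11)]  |A|=179.1652
8. ⊥bis P2·P7 via (41.53,8.725): [(23.9852, 5.6783) (24.8469, 0) (38.0641, 0) (41.4968, 7.4458) (41.589, 11) (24.0171, 11)]  |A|=177.4808
9. ⊥bis P2·P8 via (27.395,6.1): [(29.9955, 0) (38.0641, 0) (41.4968, 7.4458) (41.589, 11) (25.3061, 11)]  |A|=139.6908
10. ⊥bis P2·P9 via (44.05,7.705): [(29.9955, 0) (38.0641, 0) (41.4968, 7.4458) (41.589, 11) (25.3061, 11)]  |A|=139.6908
11. canonical 5-gon: [(29.9955, 0) (38.0641, 0) (41.4968, 7.4458) (41.589, 11) (25.3061, 11)]
12. shoelace: 139.6908

Area of P2's cell: 139.6908 (5 vertices)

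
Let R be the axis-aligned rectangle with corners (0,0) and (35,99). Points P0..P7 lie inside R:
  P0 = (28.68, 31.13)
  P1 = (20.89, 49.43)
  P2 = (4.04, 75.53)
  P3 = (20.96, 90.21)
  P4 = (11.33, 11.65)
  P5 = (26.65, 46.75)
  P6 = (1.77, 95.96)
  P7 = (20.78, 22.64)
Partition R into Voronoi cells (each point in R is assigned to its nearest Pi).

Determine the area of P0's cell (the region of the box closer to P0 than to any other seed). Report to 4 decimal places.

1. box [0,35]×[0,99]: [(0, 0) (35, 0) (35, 99) (0, 99)]
2. ⊥bis P0·P1 via (24.785,40.28): [(0, 29.7294) (0, 0) (35, 0) (35, 44.6284)]  |A|=1301.2615
3. ⊥bis P0·P2 via (16.36,53.33): [(0, 29.7294) (0, 0) (35, 0) (35, 44.6284)]  |A|=1301.2615
4. ⊥bis P0·P3 via (24.82,60.67): [(0, 29.7294) (0, 0) (35, 0) (35, 44.6284)]  |A|=1301.2615
5. ⊥bis P0·P4 via (20.005,21.39): [(7.2004, 32.7945) (35, 8.0346) (35, 44.6284)]  |A|=508.6462
6. ⊥bis P0·P5 via (27.665,38.94): [(18.988, 37.8123) (7.2004, 32.7945) (35, 8.0346) (35, 39.8933)]  |A|=470.7372
7. ⊥bis P0·P6 via (15.225,63.545): [(18.988, 37.8123) (7.2004, 32.7945) (35, 8.0346) (35, 39.8933)]  |A|=470.7372
8. ⊥bis P0·P7 via (24.73,26.885): [(18.988, 37.8123) (14.8703, 36.0595) (35, 17.3287) (35, 39.8933)]  |A|=236.8576
9. canonical 4-gon: [(18.988, 37.8123) (14.8703, 36.0595) (35, 17.3287) (35, 39.8933)]
10. shoelace: 236.8576

Area of P0's cell: 236.8576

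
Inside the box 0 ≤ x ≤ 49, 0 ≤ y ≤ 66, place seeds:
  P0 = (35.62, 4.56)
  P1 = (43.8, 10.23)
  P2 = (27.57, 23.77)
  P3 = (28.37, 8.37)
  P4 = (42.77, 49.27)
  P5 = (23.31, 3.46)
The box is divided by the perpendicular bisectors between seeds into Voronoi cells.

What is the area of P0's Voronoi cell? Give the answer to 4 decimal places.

1. box [0,49]×[0,66]: [(0, 0) (49, 0) (49, 66) (0, 66)]
2. ⊥bis P0·P1 via (39.71,7.395): [(0, 64.6839) (0, 0) (44.8359, 0)]  |A|=1450.0786
3. ⊥bis P0·P2 via (31.595,14.165): [(34.247, 15.2763) (0, 0.925) (0, 0) (44.8359, 0)]  |A|=358.3038
4. ⊥bis P0·P3 via (31.995,6.465): [(35.5999, 13.3246) (28.5975, 0) (44.8359, 0)]  |A|=108.185
5. ⊥bis P0·P4 via (39.195,26.915): [(35.5999, 13.3246) (28.5975, 0) (44.8359, 0)]  |A|=108.185
6. ⊥bis P0·P5 via (29.465,4.01): [(35.5999, 13.3246) (29.6452, 1.9936) (29.8233, 0) (44.8359, 0)]  |A|=106.9631
7. canonical 4-gon: [(35.5999, 13.3246) (29.6452, 1.9936) (29.8233, 0) (44.8359, 0)]
8. shoelace: 106.9631

Area of P0's cell: 106.9631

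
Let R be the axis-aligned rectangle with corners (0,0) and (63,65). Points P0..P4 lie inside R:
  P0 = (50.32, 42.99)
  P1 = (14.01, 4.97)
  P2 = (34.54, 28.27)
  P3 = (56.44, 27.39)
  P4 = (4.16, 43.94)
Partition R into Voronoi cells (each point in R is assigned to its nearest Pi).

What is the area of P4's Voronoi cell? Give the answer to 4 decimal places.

Area of P4's cell: 929.0750

1. box [0,63]×[0,65]: [(0, 0) (63, 0) (63, 65) (0, 65)]
2. ⊥bis P4·P0 via (27.24,43.465): [(0, 0) (26.3455, 0) (27.6832, 65) (0, 65)]  |A|=1755.9317
3. ⊥bis P4·P1 via (9.085,24.455): [(0, 22.1587) (26.9417, 28.9684) (27.6832, 65) (0, 65)]  |A|=1075.8426
4. ⊥bis P4·P2 via (19.35,36.105): [(0, 22.1587) (13.979, 25.692) (27.4101, 51.7315) (27.6832, 65) (0, 65)]  |A|=929.075
5. ⊥bis P4·P3 via (30.3,35.665): [(0, 22.1587) (13.979, 25.692) (27.4101, 51.7315) (27.6832, 65) (0, 65)]  |A|=929.075
6. canonical 5-gon: [(0, 22.1587) (13.979, 25.692) (27.4101, 51.7315) (27.6832, 65) (0, 65)]
7. shoelace: 929.075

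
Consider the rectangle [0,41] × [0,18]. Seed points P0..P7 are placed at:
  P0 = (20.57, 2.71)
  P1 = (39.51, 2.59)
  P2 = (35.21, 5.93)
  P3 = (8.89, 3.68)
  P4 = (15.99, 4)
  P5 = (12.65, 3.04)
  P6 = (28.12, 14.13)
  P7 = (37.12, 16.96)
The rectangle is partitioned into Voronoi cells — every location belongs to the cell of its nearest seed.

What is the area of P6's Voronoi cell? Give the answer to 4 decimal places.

1. box [0,41]×[0,18]: [(0, 0) (41, 0) (41, 18) (0, 18)]
2. ⊥bis P6·P0 via (24.345,8.42): [(37.0809, 0) (41, 0) (41, 18) (9.8545, 18)]  |A|=315.5814
3. ⊥bis P6·P1 via (33.815,8.36): [(30.0526, 4.6466) (41, 15.4516) (41, 18) (9.8545, 18)]  |A|=221.8992
4. ⊥bis P6·P2 via (31.665,10.03): [(27.438, 6.3752) (40.8828, 18) (9.8545, 18)]  |A|=180.3494
5. ⊥bis P6·P3 via (18.505,8.905): [(15.6418, 14.1739) (27.438, 6.3752) (40.8828, 18) (13.5626, 18)]  |A|=173.2556
6. ⊥bis P6·P4 via (22.055,9.065): [(20.4347, 11.0052) (27.438, 6.3752) (40.8828, 18) (14.5932, 18)]  |A|=163.776
7. ⊥bis P6·P5 via (20.385,8.585): [(20.4347, 11.0052) (27.438, 6.3752) (40.8828, 18) (14.5932, 18)]  |A|=163.776
8. ⊥bis P6·P7 via (32.62,15.545): [(20.4347, 11.0052) (27.438, 6.3752) (33.7793, 11.8581) (31.848, 18) (14.5932, 18)]  |A|=136.0309
9. canonical 5-gon: [(20.4347, 11.0052) (27.438, 6.3752) (33.7793, 11.8581) (31.848, 18) (14.5932, 18)]
10. shoelace: 136.0309

Area of P6's cell: 136.0309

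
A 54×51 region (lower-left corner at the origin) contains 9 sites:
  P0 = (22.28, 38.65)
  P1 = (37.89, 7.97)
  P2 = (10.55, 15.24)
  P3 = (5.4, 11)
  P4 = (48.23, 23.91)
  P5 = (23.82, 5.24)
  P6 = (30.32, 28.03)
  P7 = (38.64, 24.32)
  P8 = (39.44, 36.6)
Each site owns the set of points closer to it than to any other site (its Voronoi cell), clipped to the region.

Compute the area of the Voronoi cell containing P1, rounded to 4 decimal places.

Area of P1's cell: 338.3629

1. box [0,54]×[0,51]: [(0, 0) (54, 0) (54, 51) (0, 51)]
2. ⊥bis P1·P0 via (30.085,23.31): [(0, 8.0027) (0, 0) (54, 0) (54, 35.478)]  |A|=1173.9789
3. ⊥bis P1·P2 via (24.22,11.605): [(26.9018, 21.6904) (21.1341, 0) (54, 0) (54, 35.478)]  |A|=837.1313
4. ⊥bis P1·P3 via (21.645,9.485): [(26.9018, 21.6904) (21.1341, 0) (54, 0) (54, 35.478)]  |A|=837.1313
5. ⊥bis P1·P4 via (43.06,15.94): [(30.9893, 23.7701) (26.9018, 21.6904) (21.1341, 0) (54, 0) (54, 8.8434)]  |A|=530.6908
6. ⊥bis P1·P5 via (30.855,6.605): [(30.9893, 23.7701) (27.8358, 22.1656) (32.1366, 0) (54, 0) (54, 8.8434)]  |A|=399.9942
7. ⊥bis P1·P6 via (34.105,18): [(37.7588, 19.3788) (29.0166, 16.0798) (32.1366, 0) (54, 0) (54, 8.8434)]  |A|=359.0902
8. ⊥bis P1·P7 via (38.265,16.145): [(43.0848, 15.9239) (30.173, 16.5162) (29.0166, 16.0798) (32.1366, 0) (54, 0) (54, 8.8434)]  |A|=338.3629
9. ⊥bis P1·P8 via (38.665,22.285): [(43.0848, 15.9239) (30.173, 16.5162) (29.0166, 16.0798) (32.1366, 0) (54, 0) (54, 8.8434)]  |A|=338.3629
10. canonical 6-gon: [(43.0848, 15.9239) (30.173, 16.5162) (29.0166, 16.0798) (32.1366, 0) (54, 0) (54, 8.8434)]
11. shoelace: 338.3629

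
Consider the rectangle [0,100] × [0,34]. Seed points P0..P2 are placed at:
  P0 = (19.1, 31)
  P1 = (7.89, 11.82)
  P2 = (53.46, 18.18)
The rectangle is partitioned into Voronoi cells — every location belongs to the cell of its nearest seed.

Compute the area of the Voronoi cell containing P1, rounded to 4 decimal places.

1. box [0,100]×[0,34]: [(0, 0) (100, 0) (100, 34) (0, 34)]
2. ⊥bis P1·P0 via (13.495,21.41): [(0, 29.2973) (0, 0) (50.1269, 0)]  |A|=734.2924
3. ⊥bis P1·P2 via (30.675,15): [(31.2268, 11.0464) (0, 29.2973) (0, 0) (32.7685, 0)]  |A|=638.418
4. canonical 4-gon: [(31.2268, 11.0464) (0, 29.2973) (0, 0) (32.7685, 0)]
5. shoelace: 638.418

Area of P1's cell: 638.4180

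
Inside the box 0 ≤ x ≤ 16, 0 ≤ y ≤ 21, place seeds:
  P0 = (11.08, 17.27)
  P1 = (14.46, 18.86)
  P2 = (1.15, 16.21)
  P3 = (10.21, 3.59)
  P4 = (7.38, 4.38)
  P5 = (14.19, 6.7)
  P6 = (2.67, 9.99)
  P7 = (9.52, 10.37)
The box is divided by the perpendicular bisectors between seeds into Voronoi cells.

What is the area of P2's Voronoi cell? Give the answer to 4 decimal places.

1. box [0,16]×[0,21]: [(0, 0) (16, 0) (16, 21) (0, 21)]
2. ⊥bis P2·P0 via (6.115,16.74): [(0, 0) (7.9019, 0) (5.6603, 21) (0, 21)]  |A|=142.4032
3. ⊥bis P2·P1 via (7.805,17.535): [(0, 0) (7.9019, 0) (5.6603, 21) (0, 21)]  |A|=142.4032
4. ⊥bis P2·P3 via (5.68,9.9): [(0, 5.8223) (6.7622, 10.6769) (5.6603, 21) (0, 21)]  |A|=80.5331
5. ⊥bis P2·P4 via (4.265,10.295): [(0, 8.0489) (6.6679, 11.5604) (5.6603, 21) (0, 21)]  |A|=69.8934
6. ⊥bis P2·P5 via (7.67,11.455): [(0, 8.0489) (6.6679, 11.5604) (5.6603, 21) (0, 21)]  |A|=69.8934
7. ⊥bis P2·P6 via (1.91,13.1): [(0, 12.6332) (6.3868, 14.194) (5.6603, 21) (0, 21)]  |A|=45.9801
8. ⊥bis P2·P7 via (5.335,13.29): [(0, 12.6332) (5.8792, 14.07) (6.3309, 14.7174) (5.6603, 21) (0, 21)]  |A|=45.8439
9. canonical 5-gon: [(0, 12.6332) (5.8792, 14.07) (6.3309, 14.7174) (5.6603, 21) (0, 21)]
10. shoelace: 45.8439

Area of P2's cell: 45.8439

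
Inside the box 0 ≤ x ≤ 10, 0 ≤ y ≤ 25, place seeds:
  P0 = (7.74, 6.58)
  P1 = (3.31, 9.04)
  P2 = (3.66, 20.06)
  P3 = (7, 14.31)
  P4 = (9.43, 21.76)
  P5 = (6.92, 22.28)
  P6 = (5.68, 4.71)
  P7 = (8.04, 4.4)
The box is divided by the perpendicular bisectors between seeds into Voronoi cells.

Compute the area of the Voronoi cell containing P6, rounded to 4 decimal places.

1. box [0,10]×[0,25]: [(0, 0) (10, 0) (10, 25) (0, 25)]
2. ⊥bis P6·P0 via (6.71,5.645): [(0, 13.0368) (0, 0) (10, 0) (10, 2.0207)]  |A|=75.2874
3. ⊥bis P6·P1 via (4.495,6.875): [(5.2288, 7.2767) (0, 4.4147) (0, 0) (10, 0) (10, 2.0207)]  |A|=52.7457
4. ⊥bis P6·P2 via (4.67,12.385): [(5.2288, 7.2767) (0, 4.4147) (0, 0) (10, 0) (10, 2.0207)]  |A|=52.7457
5. ⊥bis P6·P3 via (6.34,9.51): [(5.2288, 7.2767) (0, 4.4147) (0, 0) (10, 0) (10, 2.0207)]  |A|=52.7457
6. ⊥bis P6·P4 via (7.555,13.235): [(5.2288, 7.2767) (0, 4.4147) (0, 0) (10, 0) (10, 2.0207)]  |A|=52.7457
7. ⊥bis P6·P5 via (6.3,13.495): [(5.2288, 7.2767) (0, 4.4147) (0, 0) (10, 0) (10, 2.0207)]  |A|=52.7457
8. ⊥bis P6·P7 via (6.86,4.555): [(6.9661, 5.3629) (5.2288, 7.2767) (0, 4.4147) (0, 0) (6.2617, 0)]  |A|=39.6564
9. canonical 5-gon: [(6.9661, 5.3629) (5.2288, 7.2767) (0, 4.4147) (0, 0) (6.2617, 0)]
10. shoelace: 39.6564

Area of P6's cell: 39.6564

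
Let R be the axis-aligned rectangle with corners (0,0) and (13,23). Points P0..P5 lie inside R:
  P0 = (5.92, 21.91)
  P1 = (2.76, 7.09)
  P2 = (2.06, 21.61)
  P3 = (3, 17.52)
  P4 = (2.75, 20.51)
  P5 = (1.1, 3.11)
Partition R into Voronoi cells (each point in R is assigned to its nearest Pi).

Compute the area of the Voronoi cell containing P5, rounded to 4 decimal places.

Area of P5's cell: 41.5210

1. box [0,13]×[0,23]: [(0, 0) (13, 0) (13, 23) (0, 23)]
2. ⊥bis P5·P0 via (3.51,12.51): [(0, 13.4099) (0, 0) (13, 0) (13, 10.0769)]  |A|=152.6644
3. ⊥bis P5·P1 via (1.93,5.1): [(0, 5.905) (0, 0) (13, 0) (13, 0.4829)]  |A|=41.521
4. ⊥bis P5·P2 via (1.58,12.36): [(0, 5.905) (0, 0) (13, 0) (13, 0.4829)]  |A|=41.521
5. ⊥bis P5·P3 via (2.05,10.315): [(0, 5.905) (0, 0) (13, 0) (13, 0.4829)]  |A|=41.521
6. ⊥bis P5·P4 via (1.925,11.81): [(0, 5.905) (0, 0) (13, 0) (13, 0.4829)]  |A|=41.521
7. canonical 4-gon: [(0, 5.905) (0, 0) (13, 0) (13, 0.4829)]
8. shoelace: 41.521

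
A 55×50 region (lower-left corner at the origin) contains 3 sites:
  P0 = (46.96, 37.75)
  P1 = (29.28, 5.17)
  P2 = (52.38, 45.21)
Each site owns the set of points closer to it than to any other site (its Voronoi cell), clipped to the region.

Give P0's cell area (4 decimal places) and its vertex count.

1. box [0,55]×[0,50]: [(0, 0) (55, 0) (55, 50) (0, 50)]
2. ⊥bis P0·P1 via (38.12,21.46): [(0, 42.1464) (55, 12.2998) (55, 50) (0, 50)]  |A|=1252.7298
3. ⊥bis P0·P2 via (49.67,41.48): [(0, 42.1464) (55, 12.2998) (55, 37.6075) (37.9432, 50) (0, 50)]  |A|=1147.042
4. canonical 5-gon: [(0, 42.1464) (55, 12.2998) (55, 37.6075) (37.9432, 50) (0, 50)]
5. shoelace: 1147.042

Area of P0's cell: 1147.0420 (5 vertices)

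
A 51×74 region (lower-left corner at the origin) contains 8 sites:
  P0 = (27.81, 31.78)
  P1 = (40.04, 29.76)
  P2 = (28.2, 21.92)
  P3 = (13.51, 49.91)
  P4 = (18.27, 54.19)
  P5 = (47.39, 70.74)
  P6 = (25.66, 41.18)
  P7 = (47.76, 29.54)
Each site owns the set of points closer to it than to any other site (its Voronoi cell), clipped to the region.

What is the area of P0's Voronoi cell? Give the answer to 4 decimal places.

Area of P0's cell: 239.9523

1. box [0,51]×[0,74]: [(0, 0) (51, 0) (51, 74) (0, 74)]
2. ⊥bis P0·P1 via (33.925,30.77): [(0, 0) (28.8428, 0) (41.0652, 74) (0, 74)]  |A|=2586.5956
3. ⊥bis P0·P2 via (28.005,26.85): [(0, 25.7423) (33.3122, 27.0599) (41.0652, 74) (0, 74)]  |A|=1767.5873
4. ⊥bis P0·P3 via (20.66,40.845): [(1.5921, 25.8053) (33.3122, 27.0599) (37.8253, 54.3841)]  |A|=430.5309
5. ⊥bis P0·P4 via (23.04,42.985): [(23.7638, 43.2931) (1.5921, 25.8053) (33.3122, 27.0599) (36.9183, 48.893)]  |A|=396.9544
6. ⊥bis P0·P5 via (37.6,51.26): [(23.7638, 43.2931) (1.5921, 25.8053) (33.3122, 27.0599) (36.9183, 48.893)]  |A|=396.9544
7. ⊥bis P0·P6 via (26.735,36.48): [(10.3846, 32.7403) (1.5921, 25.8053) (33.3122, 27.0599) (35.1874, 38.4133)]  |A|=239.9523
8. ⊥bis P0·P7 via (37.785,30.66): [(10.3846, 32.7403) (1.5921, 25.8053) (33.3122, 27.0599) (35.1874, 38.4133)]  |A|=239.9523
9. canonical 4-gon: [(10.3846, 32.7403) (1.5921, 25.8053) (33.3122, 27.0599) (35.1874, 38.4133)]
10. shoelace: 239.9523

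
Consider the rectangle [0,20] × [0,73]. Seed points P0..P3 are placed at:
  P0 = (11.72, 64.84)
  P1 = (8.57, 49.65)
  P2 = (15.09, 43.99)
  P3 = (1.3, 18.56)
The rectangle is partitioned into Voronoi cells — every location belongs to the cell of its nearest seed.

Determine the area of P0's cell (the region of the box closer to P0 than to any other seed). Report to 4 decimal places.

Area of P0's cell: 314.3927

1. box [0,20]×[0,73]: [(0, 0) (20, 0) (20, 73) (0, 73)]
2. ⊥bis P0·P1 via (10.145,57.245): [(0, 59.3488) (20, 55.2013) (20, 73) (0, 73)]  |A|=314.4986
3. ⊥bis P0·P2 via (13.405,54.415): [(0, 59.3488) (19.2422, 55.3585) (20, 55.481) (20, 73) (0, 73)]  |A|=314.3927
4. ⊥bis P0·P3 via (6.51,41.7): [(0, 59.3488) (19.2422, 55.3585) (20, 55.481) (20, 73) (0, 73)]  |A|=314.3927
5. canonical 5-gon: [(0, 59.3488) (19.2422, 55.3585) (20, 55.481) (20, 73) (0, 73)]
6. shoelace: 314.3927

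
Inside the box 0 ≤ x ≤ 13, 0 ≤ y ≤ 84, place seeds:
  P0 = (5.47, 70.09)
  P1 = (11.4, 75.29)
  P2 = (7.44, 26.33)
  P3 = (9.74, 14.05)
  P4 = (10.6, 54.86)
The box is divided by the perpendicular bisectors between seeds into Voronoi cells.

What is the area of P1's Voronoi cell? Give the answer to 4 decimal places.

Area of P1's cell: 118.3436

1. box [0,13]×[0,84]: [(0, 0) (13, 0) (13, 84) (0, 84)]
2. ⊥bis P1·P0 via (8.435,72.69): [(0, 82.3091) (13, 67.4841) (13, 84) (0, 84)]  |A|=118.3436
3. ⊥bis P1·P2 via (9.42,50.81): [(0, 82.3091) (13, 67.4841) (13, 84) (0, 84)]  |A|=118.3436
4. ⊥bis P1·P3 via (10.57,44.67): [(0, 82.3091) (13, 67.4841) (13, 84) (0, 84)]  |A|=118.3436
5. ⊥bis P1·P4 via (11,65.075): [(0, 82.3091) (13, 67.4841) (13, 84) (0, 84)]  |A|=118.3436
6. canonical 4-gon: [(0, 82.3091) (13, 67.4841) (13, 84) (0, 84)]
7. shoelace: 118.3436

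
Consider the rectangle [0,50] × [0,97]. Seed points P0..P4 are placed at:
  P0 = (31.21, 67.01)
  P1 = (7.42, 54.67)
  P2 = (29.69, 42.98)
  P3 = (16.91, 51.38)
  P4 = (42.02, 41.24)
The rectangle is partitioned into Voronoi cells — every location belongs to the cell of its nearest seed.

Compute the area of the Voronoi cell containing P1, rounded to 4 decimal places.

1. box [0,50]×[0,97]: [(0, 0) (50, 0) (50, 97) (0, 97)]
2. ⊥bis P1·P0 via (19.315,60.84): [(0, 0) (50, 0) (50, 1.6831) (0.5586, 97) (0, 97)]  |A|=2493.7002
3. ⊥bis P1·P2 via (18.555,48.825): [(0, 13.4769) (22.0719, 55.5249) (0.5586, 97) (0, 97)]  |A|=933.3435
4. ⊥bis P1·P3 via (12.165,53.025): [(0, 17.9351) (16.6533, 65.9715) (0.5586, 97) (0, 97)]  |A|=667.0119
5. ⊥bis P1·P4 via (24.72,47.955): [(0, 17.9351) (16.6533, 65.9715) (0.5586, 97) (0, 97)]  |A|=667.0119
6. canonical 4-gon: [(0, 17.9351) (16.6533, 65.9715) (0.5586, 97) (0, 97)]
7. shoelace: 667.0119

Area of P1's cell: 667.0119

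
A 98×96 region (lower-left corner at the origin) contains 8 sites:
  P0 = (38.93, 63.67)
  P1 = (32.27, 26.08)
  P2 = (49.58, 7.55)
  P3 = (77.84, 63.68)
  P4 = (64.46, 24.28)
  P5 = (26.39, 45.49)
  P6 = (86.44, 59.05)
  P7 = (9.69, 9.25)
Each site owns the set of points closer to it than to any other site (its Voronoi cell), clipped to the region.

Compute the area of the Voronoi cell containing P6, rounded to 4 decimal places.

Area of P6's cell: 807.6315

1. box [0,98]×[0,96]: [(0, 0) (98, 0) (98, 96) (0, 96)]
2. ⊥bis P6·P0 via (62.685,61.36): [(56.7182, 0) (98, 0) (98, 96) (66.0535, 96)]  |A|=3514.9596
3. ⊥bis P6·P1 via (59.355,42.565): [(60.6504, 40.4367) (85.2617, 0) (98, 0) (98, 96) (66.0535, 96)]  |A|=2937.856
4. ⊥bis P6·P2 via (68.01,33.3): [(60.6504, 40.4367) (62.6662, 37.1247) (98, 11.8353) (98, 96) (66.0535, 96)]  |A|=2492.3102
5. ⊥bis P6·P3 via (82.14,61.365): [(67.303, 33.806) (98, 11.8353) (98, 90.8242)]  |A|=1212.3602
6. ⊥bis P6·P4 via (75.45,41.665): [(72.5284, 43.5119) (98, 27.4099) (98, 90.8242)]  |A|=807.6315
7. ⊥bis P6·P5 via (56.415,52.27): [(72.5284, 43.5119) (98, 27.4099) (98, 90.8242)]  |A|=807.6315
8. ⊥bis P6·P7 via (48.065,34.15): [(72.5284, 43.5119) (98, 27.4099) (98, 90.8242)]  |A|=807.6315
9. canonical 3-gon: [(72.5284, 43.5119) (98, 27.4099) (98, 90.8242)]
10. shoelace: 807.6315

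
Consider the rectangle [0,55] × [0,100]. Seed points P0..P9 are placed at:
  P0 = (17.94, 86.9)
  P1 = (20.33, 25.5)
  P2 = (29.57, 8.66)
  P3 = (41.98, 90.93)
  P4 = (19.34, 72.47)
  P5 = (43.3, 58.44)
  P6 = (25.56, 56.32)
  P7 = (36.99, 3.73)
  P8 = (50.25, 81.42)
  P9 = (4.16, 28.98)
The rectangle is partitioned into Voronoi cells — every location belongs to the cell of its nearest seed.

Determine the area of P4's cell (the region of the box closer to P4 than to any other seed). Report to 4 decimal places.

Area of P4's cell: 588.5232

1. box [0,55]×[0,100]: [(0, 0) (55, 0) (55, 100) (0, 100)]
2. ⊥bis P4·P0 via (18.64,79.685): [(0, 77.8765) (0, 0) (55, 0) (55, 83.2127)]  |A|=4429.9529
3. ⊥bis P4·P1 via (19.835,48.985): [(0, 77.8765) (0, 48.5669) (55, 49.7262) (55, 83.2127)]  |A|=1726.8922
4. ⊥bis P4·P2 via (24.455,40.565): [(0, 77.8765) (0, 48.5669) (55, 49.7262) (55, 83.2127)]  |A|=1726.8922
5. ⊥bis P4·P3 via (30.66,81.7): [(31.3014, 80.9134) (0, 77.8765) (0, 48.5669) (55, 49.7262) (55, 51.8486)]  |A|=1355.2492
6. ⊥bis P4·P5 via (31.32,65.455): [(36.5806, 74.4388) (31.3014, 80.9134) (0, 77.8765) (0, 48.5669) (21.6988, 49.0243)]  |A|=917.7587
7. ⊥bis P4·P6 via (22.45,64.395): [(33.1014, 68.4973) (36.5806, 74.4388) (31.3014, 80.9134) (0, 77.8765) (0, 55.7486)]  |A|=590.2332
8. ⊥bis P4·P7 via (28.165,38.1): [(33.1014, 68.4973) (36.5806, 74.4388) (31.3014, 80.9134) (0, 77.8765) (0, 55.7486)]  |A|=590.2332
9. ⊥bis P4·P8 via (34.795,76.945): [(33.1014, 68.4973) (35.8714, 73.2277) (34.937, 76.4545) (31.3014, 80.9134) (0, 77.8765) (0, 55.7486)]  |A|=588.5232
10. ⊥bis P4·P9 via (11.75,50.725): [(33.1014, 68.4973) (35.8714, 73.2277) (34.937, 76.4545) (31.3014, 80.9134) (0, 77.8765) (0, 55.7486)]  |A|=588.5232
11. canonical 6-gon: [(33.1014, 68.4973) (35.8714, 73.2277) (34.937, 76.4545) (31.3014, 80.9134) (0, 77.8765) (0, 55.7486)]
12. shoelace: 588.5232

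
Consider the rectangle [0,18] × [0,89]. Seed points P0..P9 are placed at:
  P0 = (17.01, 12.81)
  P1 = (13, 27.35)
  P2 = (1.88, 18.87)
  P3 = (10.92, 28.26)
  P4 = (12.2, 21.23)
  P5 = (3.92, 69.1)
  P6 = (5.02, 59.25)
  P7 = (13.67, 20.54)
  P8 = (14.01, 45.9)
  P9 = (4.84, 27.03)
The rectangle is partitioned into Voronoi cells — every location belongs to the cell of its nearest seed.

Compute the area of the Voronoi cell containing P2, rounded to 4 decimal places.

1. box [0,18]×[0,89]: [(0, 0) (18, 0) (18, 89) (0, 89)]
2. ⊥bis P2·P0 via (9.445,15.84): [(0, 0) (3.1006, 0) (18, 37.1993) (18, 89) (0, 89)]  |A|=1324.8771
3. ⊥bis P2·P1 via (7.44,23.11): [(0, 32.8662) (0, 0) (3.1006, 0) (10.6637, 18.8827)]  |A|=204.5117
4. ⊥bis P2·P3 via (6.4,23.565): [(9.007, 21.0552) (0, 29.7264) (0, 0) (3.1006, 0) (10.6637, 18.8827)]  |A|=190.3718
5. ⊥bis P2·P4 via (7.04,20.05): [(6.1899, 23.7672) (0, 29.7264) (0, 0) (3.1006, 0) (8.5269, 13.5478)]  |A|=172.4064
6. ⊥bis P2·P5 via (2.9,43.985): [(6.1899, 23.7672) (0, 29.7264) (0, 0) (3.1006, 0) (8.5269, 13.5478)]  |A|=172.4064
7. ⊥bis P2·P6 via (3.45,39.06): [(6.1899, 23.7672) (0, 29.7264) (0, 0) (3.1006, 0) (8.5269, 13.5478)]  |A|=172.4064
8. ⊥bis P2·P7 via (7.775,19.705): [(6.1899, 23.7672) (0, 29.7264) (0, 0) (3.1006, 0) (8.5269, 13.5478)]  |A|=172.4064
9. ⊥bis P2·P8 via (7.945,32.385): [(6.1899, 23.7672) (0, 29.7264) (0, 0) (3.1006, 0) (8.5269, 13.5478)]  |A|=172.4064
10. ⊥bis P2·P9 via (3.36,22.95): [(6.6497, 21.7567) (0, 24.1688) (0, 0) (3.1006, 0) (8.5269, 13.5478)]  |A|=149.0754
11. canonical 5-gon: [(6.6497, 21.7567) (0, 24.1688) (0, 0) (3.1006, 0) (8.5269, 13.5478)]
12. shoelace: 149.0754

Area of P2's cell: 149.0754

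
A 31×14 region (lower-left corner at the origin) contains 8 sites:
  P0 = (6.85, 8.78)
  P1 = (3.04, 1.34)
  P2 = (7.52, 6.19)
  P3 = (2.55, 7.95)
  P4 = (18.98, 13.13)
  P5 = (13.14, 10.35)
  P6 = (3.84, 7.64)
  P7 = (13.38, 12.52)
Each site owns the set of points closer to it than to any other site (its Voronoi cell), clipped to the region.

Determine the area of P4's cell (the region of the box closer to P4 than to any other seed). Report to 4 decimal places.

Area of P4's cell: 176.0177

1. box [0,31]×[0,14]: [(0, 0) (31, 0) (31, 14) (0, 14)]
2. ⊥bis P4·P0 via (12.915,10.955): [(16.8436, 0) (31, 0) (31, 14) (11.823, 14)]  |A|=233.3335
3. ⊥bis P4·P1 via (11.01,7.235): [(16.8436, 0) (31, 0) (31, 14) (11.823, 14)]  |A|=233.3335
4. ⊥bis P4·P2 via (13.25,9.66): [(13.5673, 9.136) (19.0999, 0) (31, 0) (31, 14) (11.823, 14)]  |A|=223.0266
5. ⊥bis P4·P3 via (10.765,10.54): [(13.5673, 9.136) (19.0999, 0) (31, 0) (31, 14) (11.823, 14)]  |A|=223.0266
6. ⊥bis P4·P5 via (16.06,11.74): [(21.6486, 0) (31, 0) (31, 14) (14.9842, 14)]  |A|=177.5708
7. ⊥bis P4·P6 via (11.41,10.385): [(21.6486, 0) (31, 0) (31, 14) (14.9842, 14)]  |A|=177.5708
8. ⊥bis P4·P7 via (16.18,12.825): [(16.3689, 11.0912) (21.6486, 0) (31, 0) (31, 14) (16.052, 14)]  |A|=176.0177
9. canonical 5-gon: [(16.3689, 11.0912) (21.6486, 0) (31, 0) (31, 14) (16.052, 14)]
10. shoelace: 176.0177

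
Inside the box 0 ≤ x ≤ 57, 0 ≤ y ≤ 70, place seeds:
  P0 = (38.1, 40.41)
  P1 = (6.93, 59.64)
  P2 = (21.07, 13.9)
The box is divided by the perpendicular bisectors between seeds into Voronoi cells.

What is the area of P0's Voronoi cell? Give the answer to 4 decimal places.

Area of P0's cell: 1653.9940

1. box [0,57]×[0,70]: [(0, 0) (57, 0) (57, 70) (0, 70)]
2. ⊥bis P0·P1 via (22.515,50.025): [(0, 13.5303) (0, 0) (57, 0) (57, 70) (34.8384, 70)]  |A|=3006.3445
3. ⊥bis P0·P2 via (29.585,27.155): [(14.417, 36.8989) (57, 9.5436) (57, 70) (34.8384, 70)]  |A|=1653.994
4. canonical 4-gon: [(14.417, 36.8989) (57, 9.5436) (57, 70) (34.8384, 70)]
5. shoelace: 1653.994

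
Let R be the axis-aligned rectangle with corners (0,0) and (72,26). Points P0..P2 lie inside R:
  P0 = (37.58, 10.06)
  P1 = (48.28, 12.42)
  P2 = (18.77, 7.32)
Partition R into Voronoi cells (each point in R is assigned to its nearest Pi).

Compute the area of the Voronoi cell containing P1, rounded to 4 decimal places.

1. box [0,72]×[0,26]: [(0, 0) (72, 0) (72, 26) (0, 26)]
2. ⊥bis P1·P0 via (42.93,11.24): [(45.4091, 0) (72, 0) (72, 26) (39.6745, 26)]  |A|=765.9129
3. ⊥bis P1·P2 via (33.525,9.87): [(45.4091, 0) (72, 0) (72, 26) (39.6745, 26)]  |A|=765.9129
4. canonical 4-gon: [(45.4091, 0) (72, 0) (72, 26) (39.6745, 26)]
5. shoelace: 765.9129

Area of P1's cell: 765.9129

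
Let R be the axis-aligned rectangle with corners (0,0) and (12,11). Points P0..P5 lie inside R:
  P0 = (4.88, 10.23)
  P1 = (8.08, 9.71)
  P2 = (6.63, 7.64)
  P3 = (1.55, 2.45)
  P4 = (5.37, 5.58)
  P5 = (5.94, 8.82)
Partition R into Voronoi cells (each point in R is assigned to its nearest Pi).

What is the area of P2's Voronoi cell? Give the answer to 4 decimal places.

1. box [0,12]×[0,11]: [(0, 0) (12, 0) (12, 11) (0, 11)]
2. ⊥bis P2·P0 via (5.755,8.935): [(0, 5.0465) (0, 0) (12, 0) (12, 11) (8.8112, 11)]  |A|=105.7712
3. ⊥bis P2·P1 via (7.355,8.675): [(6.3805, 9.3576) (0, 5.0465) (0, 0) (12, 0) (12, 5.4213)]  |A|=87.4777
4. ⊥bis P2·P3 via (4.09,5.045): [(6.3805, 9.3576) (2.4188, 6.6808) (9.2442, 0) (12, 0) (12, 5.4213)]  |A|=50.4951
5. ⊥bis P2·P4 via (6,6.61): [(6.3805, 9.3576) (4.0653, 7.7933) (12, 2.9401) (12, 5.4213)]  |A|=18.7955
6. ⊥bis P2·P5 via (6.285,8.23): [(7.2144, 8.7735) (4.7852, 7.353) (12, 2.9401) (12, 5.4213)]  |A|=16.4209
7. canonical 4-gon: [(7.2144, 8.7735) (4.7852, 7.353) (12, 2.9401) (12, 5.4213)]
8. shoelace: 16.4209

Area of P2's cell: 16.4209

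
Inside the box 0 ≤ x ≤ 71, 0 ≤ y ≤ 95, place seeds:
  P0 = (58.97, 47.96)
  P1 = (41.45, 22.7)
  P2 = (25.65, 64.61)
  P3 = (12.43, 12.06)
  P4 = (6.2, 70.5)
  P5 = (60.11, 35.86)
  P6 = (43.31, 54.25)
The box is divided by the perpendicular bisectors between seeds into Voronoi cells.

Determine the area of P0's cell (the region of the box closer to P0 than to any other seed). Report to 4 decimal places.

1. box [0,71]×[0,95]: [(0, 0) (71, 0) (71, 95) (0, 95)]
2. ⊥bis P0·P1 via (50.21,35.33): [(0, 70.155) (71, 20.9103) (71, 95) (0, 95)]  |A|=3512.1811
3. ⊥bis P0·P2 via (42.31,56.285): [(36.5672, 44.7925) (71, 20.9103) (71, 95) (61.6559, 95)]  |A|=1510.1304
4. ⊥bis P0·P3 via (35.7,30.01): [(36.5672, 44.7925) (71, 20.9103) (71, 95) (61.6559, 95)]  |A|=1510.1304
5. ⊥bis P0·P4 via (32.585,59.23): [(36.5672, 44.7925) (71, 20.9103) (71, 95) (61.6559, 95)]  |A|=1510.1304
6. ⊥bis P0·P5 via (59.54,41.91): [(36.5672, 44.7925) (42.9734, 40.3492) (71, 42.9897) (71, 95) (61.6559, 95)]  |A|=1200.726
7. ⊥bis P0·P6 via (51.14,51.105): [(46.9711, 40.7258) (71, 42.9897) (71, 95) (68.7709, 95)]  |A|=685.3671
8. canonical 4-gon: [(46.9711, 40.7258) (71, 42.9897) (71, 95) (68.7709, 95)]
9. shoelace: 685.3671

Area of P0's cell: 685.3671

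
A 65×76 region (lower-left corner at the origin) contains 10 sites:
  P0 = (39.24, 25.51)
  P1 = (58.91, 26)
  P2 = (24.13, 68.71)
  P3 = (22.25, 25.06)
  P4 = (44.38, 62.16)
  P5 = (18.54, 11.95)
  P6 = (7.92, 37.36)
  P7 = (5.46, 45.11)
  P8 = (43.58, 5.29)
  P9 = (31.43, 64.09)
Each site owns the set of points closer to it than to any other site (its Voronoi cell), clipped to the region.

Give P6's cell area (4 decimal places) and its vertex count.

1. box [0,65]×[0,76]: [(0, 0) (65, 0) (65, 76) (0, 76)]
2. ⊥bis P6·P0 via (23.58,31.435): [(0, 0) (11.6865, 0) (40.4413, 76) (0, 76)]  |A|=1980.8552
3. ⊥bis P6·P1 via (33.415,31.68): [(0, 0) (11.6865, 0) (40.4413, 76) (0, 76)]  |A|=1980.8552
4. ⊥bis P6·P2 via (16.025,53.035): [(0, 61.321) (0, 0) (11.6865, 0) (29.179, 46.2335)]  |A|=1164.7974
5. ⊥bis P6·P3 via (15.085,31.21): [(28.3488, 46.6628) (0, 61.321) (0, 13.6354)]  |A|=675.9138
6. ⊥bis P6·P4 via (26.15,49.76): [(28.2974, 46.603) (28.2068, 46.7362) (0, 61.321) (0, 13.6354)]  |A|=675.9077
7. ⊥bis P6·P5 via (13.23,24.655): [(7.3488, 22.197) (28.2974, 46.603) (28.2068, 46.7362) (0, 61.321) (0, 19.1256)]  |A|=655.7346
8. ⊥bis P6·P7 via (6.69,41.235): [(7.3488, 22.197) (28.2974, 46.603) (28.2068, 46.7362) (26.6146, 47.5595) (0, 39.1115) (0, 19.1256)]  |A|=360.1856
9. ⊥bis P6·P8 via (25.75,21.325): [(7.3488, 22.197) (28.2974, 46.603) (28.2068, 46.7362) (26.6146, 47.5595) (0, 39.1115) (0, 19.1256)]  |A|=360.1856
10. ⊥bis P6·P9 via (19.675,50.725): [(7.3488, 22.197) (26.6043, 44.6304) (24.16, 46.7803) (0, 39.1115) (0, 19.1256)]  |A|=354.0566
11. canonical 5-gon: [(7.3488, 22.197) (26.6043, 44.6304) (24.16, 46.7803) (0, 39.1115) (0, 19.1256)]
12. shoelace: 354.0566

Area of P6's cell: 354.0566 (5 vertices)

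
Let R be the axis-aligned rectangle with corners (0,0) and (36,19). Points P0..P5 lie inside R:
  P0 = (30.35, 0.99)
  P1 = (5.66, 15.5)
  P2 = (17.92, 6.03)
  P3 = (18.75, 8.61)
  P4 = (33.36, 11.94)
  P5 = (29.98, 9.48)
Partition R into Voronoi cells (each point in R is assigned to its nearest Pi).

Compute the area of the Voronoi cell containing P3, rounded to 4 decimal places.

1. box [0,36]×[0,19]: [(0, 0) (36, 0) (36, 19) (0, 19)]
2. ⊥bis P3·P0 via (24.55,4.8): [(0, 0) (21.3969, 0) (33.8779, 19) (0, 19)]  |A|=525.1109
3. ⊥bis P3·P1 via (12.205,12.055): [(5.8598, 0) (21.3969, 0) (33.8779, 19) (15.8605, 19)]  |A|=318.7678
4. ⊥bis P3·P2 via (18.335,7.32): [(10.9613, 9.6922) (24.8323, 5.2298) (33.8779, 19) (15.8605, 19)]  |A|=199.5375
5. ⊥bis P3·P4 via (26.055,10.275): [(10.9613, 9.6922) (24.8323, 5.2298) (26.5938, 7.9112) (24.0663, 19) (15.8605, 19)]  |A|=145.1383
6. ⊥bis P3·P5 via (24.365,9.045): [(10.9613, 9.6922) (24.6562, 5.2864) (23.5938, 19) (15.8605, 19)]  |A|=127.5523
7. canonical 4-gon: [(10.9613, 9.6922) (24.6562, 5.2864) (23.5938, 19) (15.8605, 19)]
8. shoelace: 127.5523

Area of P3's cell: 127.5523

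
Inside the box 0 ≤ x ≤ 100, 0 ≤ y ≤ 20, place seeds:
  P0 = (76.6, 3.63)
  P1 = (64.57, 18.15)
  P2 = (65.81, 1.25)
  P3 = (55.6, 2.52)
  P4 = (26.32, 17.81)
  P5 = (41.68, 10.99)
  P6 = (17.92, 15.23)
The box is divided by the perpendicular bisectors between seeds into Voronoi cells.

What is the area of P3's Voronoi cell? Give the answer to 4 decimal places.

1. box [0,100]×[0,20]: [(0, 0) (100, 0) (100, 20) (0, 20)]
2. ⊥bis P3·P0 via (66.1,3.075): [(0, 0) (66.2625, 0) (65.2054, 20) (0, 20)]  |A|=1314.6793
3. ⊥bis P3·P1 via (60.085,10.335): [(0, 0) (66.2625, 0) (65.8924, 7.0021) (43.244, 20) (0, 20)]  |A|=1171.9536
4. ⊥bis P3·P2 via (60.705,1.885): [(0, 0) (60.4705, 0) (61.6447, 9.4399) (43.244, 20) (0, 20)]  |A|=1130.1954
5. ⊥bis P3·P4 via (40.96,10.165): [(35.6518, 0) (60.4705, 0) (61.6447, 9.4399) (45.4382, 18.7407)]  |A|=314.5143
6. ⊥bis P3·P5 via (48.64,6.755): [(44.5297, 0) (60.4705, 0) (61.6447, 9.4399) (53.2168, 14.2767)]  |A|=156.4098
7. ⊥bis P3·P6 via (36.76,8.875): [(44.5297, 0) (60.4705, 0) (61.6447, 9.4399) (53.2168, 14.2767)]  |A|=156.4098
8. canonical 4-gon: [(44.5297, 0) (60.4705, 0) (61.6447, 9.4399) (53.2168, 14.2767)]
9. shoelace: 156.4098

Area of P3's cell: 156.4098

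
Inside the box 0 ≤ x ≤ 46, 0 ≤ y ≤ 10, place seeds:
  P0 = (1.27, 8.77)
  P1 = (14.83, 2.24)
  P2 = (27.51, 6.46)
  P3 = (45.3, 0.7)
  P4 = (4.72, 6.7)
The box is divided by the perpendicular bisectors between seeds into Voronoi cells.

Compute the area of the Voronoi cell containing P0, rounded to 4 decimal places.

1. box [0,46]×[0,10]: [(0, 0) (46, 0) (46, 10) (0, 10)]
2. ⊥bis P0·P1 via (8.05,5.505): [(0, 0) (5.399, 0) (10.2146, 10) (0, 10)]  |A|=78.0681
3. ⊥bis P0·P2 via (14.39,7.615): [(0, 0) (5.399, 0) (10.2146, 10) (0, 10)]  |A|=78.0681
4. ⊥bis P0·P3 via (23.285,4.735): [(0, 0) (5.399, 0) (10.2146, 10) (0, 10)]  |A|=78.0681
5. ⊥bis P0·P4 via (2.995,7.735): [(0, 2.7433) (4.354, 10) (0, 10)]  |A|=15.7978
6. canonical 3-gon: [(0, 2.7433) (4.354, 10) (0, 10)]
7. shoelace: 15.7978

Area of P0's cell: 15.7978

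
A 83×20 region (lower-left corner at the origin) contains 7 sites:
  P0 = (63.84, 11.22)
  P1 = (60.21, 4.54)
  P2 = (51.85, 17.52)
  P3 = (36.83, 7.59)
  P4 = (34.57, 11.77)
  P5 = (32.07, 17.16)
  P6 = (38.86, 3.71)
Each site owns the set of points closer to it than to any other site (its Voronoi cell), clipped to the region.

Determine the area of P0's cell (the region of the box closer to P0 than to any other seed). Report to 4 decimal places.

1. box [0,83]×[0,20]: [(0, 0) (83, 0) (83, 20) (0, 20)]
2. ⊥bis P0·P1 via (62.025,7.88): [(76.5259, 0) (83, 0) (83, 20) (39.7215, 20)]  |A|=497.5253
3. ⊥bis P0·P2 via (57.845,14.37): [(56.1207, 11.0884) (76.5259, 0) (83, 0) (83, 20) (60.8032, 20)]  |A|=403.5901
4. ⊥bis P0·P3 via (50.335,9.405): [(56.1207, 11.0884) (76.5259, 0) (83, 0) (83, 20) (60.8032, 20)]  |A|=403.5901
5. ⊥bis P0·P4 via (49.205,11.495): [(56.1207, 11.0884) (76.5259, 0) (83, 0) (83, 20) (60.8032, 20)]  |A|=403.5901
6. ⊥bis P0·P5 via (47.955,14.19): [(56.1207, 11.0884) (76.5259, 0) (83, 0) (83, 20) (60.8032, 20)]  |A|=403.5901
7. ⊥bis P0·P6 via (51.35,7.465): [(56.1207, 11.0884) (76.5259, 0) (83, 0) (83, 20) (60.8032, 20)]  |A|=403.5901
8. canonical 5-gon: [(56.1207, 11.0884) (76.5259, 0) (83, 0) (83, 20) (60.8032, 20)]
9. shoelace: 403.5901

Area of P0's cell: 403.5901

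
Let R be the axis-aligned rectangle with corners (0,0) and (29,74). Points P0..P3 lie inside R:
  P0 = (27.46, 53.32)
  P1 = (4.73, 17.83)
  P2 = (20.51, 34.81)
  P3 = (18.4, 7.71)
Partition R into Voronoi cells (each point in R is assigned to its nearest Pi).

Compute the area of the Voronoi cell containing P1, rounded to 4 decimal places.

1. box [0,29]×[0,74]: [(0, 0) (29, 0) (29, 74) (0, 74)]
2. ⊥bis P1·P0 via (16.095,35.575): [(0, 45.8832) (0, 0) (29, 0) (29, 27.3098)]  |A|=1061.2996
3. ⊥bis P1·P2 via (12.62,26.32): [(0, 38.0481) (0, 0) (29, 0) (29, 11.0976)]  |A|=712.613
4. ⊥bis P1·P3 via (11.565,12.77): [(17.9377, 21.3781) (0, 38.0481) (0, 0) (2.1113, 0)]  |A|=363.8149
5. canonical 4-gon: [(17.9377, 21.3781) (0, 38.0481) (0, 0) (2.1113, 0)]
6. shoelace: 363.8149

Area of P1's cell: 363.8149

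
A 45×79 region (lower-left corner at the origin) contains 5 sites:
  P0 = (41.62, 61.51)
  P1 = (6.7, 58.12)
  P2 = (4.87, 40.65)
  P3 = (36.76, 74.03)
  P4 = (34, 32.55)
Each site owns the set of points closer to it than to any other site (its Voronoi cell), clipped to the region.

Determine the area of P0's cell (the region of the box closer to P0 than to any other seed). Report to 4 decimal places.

1. box [0,45]×[0,79]: [(0, 0) (45, 0) (45, 79) (0, 79)]
2. ⊥bis P0·P1 via (24.16,59.815): [(29.9668, 0) (45, 0) (45, 79) (22.2975, 79)]  |A|=1490.5593
3. ⊥bis P0·P2 via (23.245,51.08): [(25.3717, 47.3333) (45, 12.7532) (45, 79) (22.2975, 79)]  |A|=1009.6115
4. ⊥bis P0·P3 via (39.19,67.77): [(23.9616, 61.8587) (25.3717, 47.3333) (45, 12.7532) (45, 70.0253)]  |A|=720.6297
5. ⊥bis P0·P4 via (37.81,47.03): [(23.9616, 61.8587) (25.0759, 50.3806) (45, 45.1382) (45, 70.0253)]  |A|=373.2171
6. canonical 4-gon: [(23.9616, 61.8587) (25.0759, 50.3806) (45, 45.1382) (45, 70.0253)]
7. shoelace: 373.2171

Area of P0's cell: 373.2171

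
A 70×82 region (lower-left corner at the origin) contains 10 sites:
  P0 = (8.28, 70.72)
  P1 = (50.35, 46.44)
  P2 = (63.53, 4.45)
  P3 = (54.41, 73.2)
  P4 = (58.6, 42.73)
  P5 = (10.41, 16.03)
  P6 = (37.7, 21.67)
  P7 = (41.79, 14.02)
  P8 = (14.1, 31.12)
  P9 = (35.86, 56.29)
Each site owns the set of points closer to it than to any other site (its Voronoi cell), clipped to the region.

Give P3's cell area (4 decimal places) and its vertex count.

1. box [0,70]×[0,82]: [(0, 0) (70, 0) (70, 82) (0, 82)]
2. ⊥bis P3·P0 via (31.345,71.96): [(35.2136, 0) (70, 0) (70, 82) (30.8052, 82)]  |A|=3033.2256
3. ⊥bis P3·P1 via (52.38,59.82): [(31.83, 62.9378) (70, 57.1467) (70, 82) (30.8052, 82)]  |A|=847.8933
4. ⊥bis P3·P2 via (58.97,38.825): [(31.83, 62.9378) (70, 57.1467) (70, 82) (30.8052, 82)]  |A|=847.8933
5. ⊥bis P3·P4 via (56.505,57.965): [(31.83, 62.9378) (60.7547, 58.5494) (70, 59.8207) (70, 82) (30.8052, 82)]  |A|=835.5323
6. ⊥bis P3·P5 via (32.41,44.615): [(31.83, 62.9378) (60.7547, 58.5494) (70, 59.8207) (70, 82) (30.8052, 82)]  |A|=835.5323
7. ⊥bis P3·P6 via (46.055,47.435): [(31.83, 62.9378) (60.7547, 58.5494) (70, 59.8207) (70, 82) (30.8052, 82)]  |A|=835.5323
8. ⊥bis P3·P7 via (48.1,43.61): [(31.83, 62.9378) (60.7547, 58.5494) (70, 59.8207) (70, 82) (30.8052, 82)]  |A|=835.5323
9. ⊥bis P3·P8 via (34.255,52.16): [(31.83, 62.9378) (60.7547, 58.5494) (70, 59.8207) (70, 82) (30.8052, 82)]  |A|=835.5323
10. ⊥bis P3·P9 via (45.135,64.745): [(30.893, 80.3683) (49.1823, 60.3051) (60.7547, 58.5494) (70, 59.8207) (70, 82) (30.8052, 82)]  |A|=685.5366
11. canonical 6-gon: [(30.893, 80.3683) (49.1823, 60.3051) (60.7547, 58.5494) (70, 59.8207) (70, 82) (30.8052, 82)]
12. shoelace: 685.5366

Area of P3's cell: 685.5366 (6 vertices)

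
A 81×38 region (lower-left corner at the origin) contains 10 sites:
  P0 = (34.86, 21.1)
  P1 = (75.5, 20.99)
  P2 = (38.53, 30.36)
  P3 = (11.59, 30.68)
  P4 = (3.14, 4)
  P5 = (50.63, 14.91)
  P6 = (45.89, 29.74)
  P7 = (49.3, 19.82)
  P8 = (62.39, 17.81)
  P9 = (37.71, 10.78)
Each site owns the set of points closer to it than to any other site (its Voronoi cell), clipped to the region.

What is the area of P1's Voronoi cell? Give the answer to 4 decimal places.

Area of P1's cell: 454.4030

1. box [0,81]×[0,38]: [(0, 0) (81, 0) (81, 38) (0, 38)]
2. ⊥bis P1·P0 via (55.18,21.045): [(55.123, 0) (81, 0) (81, 38) (55.2259, 38)]  |A|=981.3703
3. ⊥bis P1·P2 via (57.015,25.675): [(55.1729, 18.4067) (55.123, 0) (81, 0) (81, 38) (60.1388, 38)]  |A|=933.2407
4. ⊥bis P1·P3 via (43.545,25.835): [(55.1729, 18.4067) (55.123, 0) (81, 0) (81, 38) (60.1388, 38)]  |A|=933.2407
5. ⊥bis P1·P4 via (39.32,12.495): [(55.1729, 18.4067) (55.123, 0) (81, 0) (81, 38) (60.1388, 38)]  |A|=933.2407
6. ⊥bis P1·P5 via (63.065,17.95): [(59.1332, 34.0327) (67.4533, 0) (81, 0) (81, 38) (60.1388, 38)]  |A|=687.3659
7. ⊥bis P1·P6 via (60.695,25.365): [(61, 26.397) (67.4533, 0) (81, 0) (81, 38) (64.4287, 38)]  |A|=654.9356
8. ⊥bis P1·P7 via (62.4,20.405): [(61.9838, 29.7261) (62.3855, 20.7294) (67.4533, 0) (81, 0) (81, 38) (64.4287, 38)]  |A|=649.8414
9. ⊥bis P1·P8 via (68.945,19.4): [(73.6507, 0) (81, 0) (81, 38) (64.4333, 38)]  |A|=454.403
10. ⊥bis P1·P9 via (56.605,15.885): [(73.6507, 0) (81, 0) (81, 38) (64.4333, 38)]  |A|=454.403
11. canonical 4-gon: [(73.6507, 0) (81, 0) (81, 38) (64.4333, 38)]
12. shoelace: 454.403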